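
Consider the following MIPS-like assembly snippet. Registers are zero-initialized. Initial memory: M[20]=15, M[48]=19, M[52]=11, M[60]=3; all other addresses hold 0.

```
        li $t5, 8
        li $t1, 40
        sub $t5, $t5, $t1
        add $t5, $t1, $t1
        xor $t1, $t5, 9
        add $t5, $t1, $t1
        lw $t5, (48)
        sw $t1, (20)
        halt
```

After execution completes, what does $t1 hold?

$t5=8
$t1=40
$t5=8-40=-32
$t5=40+40=80
$t1=80^9=89
$t5=89+89=178
$t5=M[48]=19
sw $t1, (20) → M[20]=89
halt.

89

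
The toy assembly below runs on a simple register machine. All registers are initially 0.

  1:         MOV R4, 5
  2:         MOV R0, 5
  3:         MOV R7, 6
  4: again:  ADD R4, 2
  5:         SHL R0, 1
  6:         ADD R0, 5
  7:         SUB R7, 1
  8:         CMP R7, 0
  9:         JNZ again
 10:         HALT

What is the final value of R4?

MOV R4, 5 → R4=5
MOV R0, 5 → R0=5
MOV R7, 6 → R7=6
ADD R4, 2 → R4=5+2=7
SHL R0, 1 → R0=5<<1=10
ADD R0, 5 → R0=10+5=15
SUB R7, 1 → R7=6-1=5
CMP R7, 0  (cmp 5,0)
JNZ again: taken
ADD R4, 2 → R4=7+2=9
SHL R0, 1 → R0=15<<1=30
ADD R0, 5 → R0=30+5=35
SUB R7, 1 → R7=5-1=4
CMP R7, 0  (cmp 4,0)
JNZ again: taken
ADD R4, 2 → R4=9+2=11
SHL R0, 1 → R0=35<<1=70
ADD R0, 5 → R0=70+5=75
SUB R7, 1 → R7=4-1=3
CMP R7, 0  (cmp 3,0)
JNZ again: taken
ADD R4, 2 → R4=11+2=13
SHL R0, 1 → R0=75<<1=150
ADD R0, 5 → R0=150+5=155
SUB R7, 1 → R7=3-1=2
CMP R7, 0  (cmp 2,0)
JNZ again: taken
ADD R4, 2 → R4=13+2=15
SHL R0, 1 → R0=155<<1=310
ADD R0, 5 → R0=310+5=315
SUB R7, 1 → R7=2-1=1
CMP R7, 0  (cmp 1,0)
JNZ again: taken
ADD R4, 2 → R4=15+2=17
SHL R0, 1 → R0=315<<1=630
ADD R0, 5 → R0=630+5=635
SUB R7, 1 → R7=1-1=0
CMP R7, 0  (cmp 0,0)
JNZ again: not taken
halt.

17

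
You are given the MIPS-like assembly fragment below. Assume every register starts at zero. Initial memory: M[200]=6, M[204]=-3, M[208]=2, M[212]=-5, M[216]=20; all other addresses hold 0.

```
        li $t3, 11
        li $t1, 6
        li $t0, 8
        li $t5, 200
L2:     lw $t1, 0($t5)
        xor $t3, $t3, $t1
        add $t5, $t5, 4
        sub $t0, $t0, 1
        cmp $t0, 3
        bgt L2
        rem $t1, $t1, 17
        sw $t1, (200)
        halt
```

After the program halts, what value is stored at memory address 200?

$t3=11
$t1=6
$t0=8
$t5=200
$t1=M[200]=6
$t3=11^6=13
$t5=200+4=204
$t0=8-1=7
cmp $t0, 3  (cmp 7,3)
bgt L2: taken
$t1=M[204]=-3
$t3=13^(-3)=-16
$t5=204+4=208
$t0=7-1=6
cmp $t0, 3  (cmp 6,3)
bgt L2: taken
$t1=M[208]=2
$t3=(-16)^2=-14
$t5=208+4=212
$t0=6-1=5
cmp $t0, 3  (cmp 5,3)
bgt L2: taken
$t1=M[212]=-5
$t3=(-14)^(-5)=9
$t5=212+4=216
$t0=5-1=4
cmp $t0, 3  (cmp 4,3)
bgt L2: taken
$t1=M[216]=20
$t3=9^20=29
$t5=216+4=220
$t0=4-1=3
cmp $t0, 3  (cmp 3,3)
bgt L2: not taken
$t1=20%17=3
sw $t1, (200) → M[200]=3
halt.

3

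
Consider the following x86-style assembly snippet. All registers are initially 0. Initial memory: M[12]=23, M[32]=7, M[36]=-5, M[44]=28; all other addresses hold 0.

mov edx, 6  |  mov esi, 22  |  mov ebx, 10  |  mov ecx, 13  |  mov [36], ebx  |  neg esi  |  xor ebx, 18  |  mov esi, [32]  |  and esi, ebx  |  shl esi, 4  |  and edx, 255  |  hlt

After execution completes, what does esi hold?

edx=6
esi=22
ebx=10
ecx=13
mov [36], ebx → M[36]=10
esi=-(22)=-22
ebx=10^18=24
esi=M[32]=7
esi=7&24=0
esi=0<<4=0
edx=6&255=6
halt.

0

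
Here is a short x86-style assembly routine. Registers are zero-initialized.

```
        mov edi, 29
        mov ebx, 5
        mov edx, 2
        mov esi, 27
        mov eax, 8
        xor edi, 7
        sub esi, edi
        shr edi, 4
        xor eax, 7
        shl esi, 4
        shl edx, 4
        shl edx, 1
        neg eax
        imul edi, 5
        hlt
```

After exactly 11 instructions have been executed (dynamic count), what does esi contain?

mov edi, 29 → edi=29
mov ebx, 5 → ebx=5
mov edx, 2 → edx=2
mov esi, 27 → esi=27
mov eax, 8 → eax=8
xor edi, 7 → edi=29^7=26
sub esi, edi → esi=27-26=1
shr edi, 4 → edi=26>>4=1
xor eax, 7 → eax=8^7=15
shl esi, 4 → esi=1<<4=16
shl edx, 4 → edx=2<<4=32
After step 11: esi = 16.

16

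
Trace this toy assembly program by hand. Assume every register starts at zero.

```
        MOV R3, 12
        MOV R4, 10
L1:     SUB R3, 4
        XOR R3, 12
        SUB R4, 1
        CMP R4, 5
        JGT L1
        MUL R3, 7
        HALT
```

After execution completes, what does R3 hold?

28

after MOV R3, 12: R3=12
after MOV R4, 10: R4=10
after SUB R3, 4: R3=12-4=8
after XOR R3, 12: R3=8^12=4
after SUB R4, 1: R4=10-1=9
CMP R4, 5  (cmp 9,5)
JGT L1: taken
after SUB R3, 4: R3=4-4=0
after XOR R3, 12: R3=0^12=12
after SUB R4, 1: R4=9-1=8
CMP R4, 5  (cmp 8,5)
JGT L1: taken
after SUB R3, 4: R3=12-4=8
after XOR R3, 12: R3=8^12=4
after SUB R4, 1: R4=8-1=7
CMP R4, 5  (cmp 7,5)
JGT L1: taken
after SUB R3, 4: R3=4-4=0
after XOR R3, 12: R3=0^12=12
after SUB R4, 1: R4=7-1=6
CMP R4, 5  (cmp 6,5)
JGT L1: taken
after SUB R3, 4: R3=12-4=8
after XOR R3, 12: R3=8^12=4
after SUB R4, 1: R4=6-1=5
CMP R4, 5  (cmp 5,5)
JGT L1: not taken
after MUL R3, 7: R3=4*7=28
halt.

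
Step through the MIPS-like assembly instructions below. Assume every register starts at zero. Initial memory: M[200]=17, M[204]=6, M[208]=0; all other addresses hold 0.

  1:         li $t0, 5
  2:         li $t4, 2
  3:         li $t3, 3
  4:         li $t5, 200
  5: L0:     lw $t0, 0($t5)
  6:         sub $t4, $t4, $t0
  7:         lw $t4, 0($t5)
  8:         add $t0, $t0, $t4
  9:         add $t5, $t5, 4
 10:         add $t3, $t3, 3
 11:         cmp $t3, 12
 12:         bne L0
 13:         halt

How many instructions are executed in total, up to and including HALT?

29

after li $t0, 5: $t0=5
after li $t4, 2: $t4=2
after li $t3, 3: $t3=3
after li $t5, 200: $t5=200
after lw $t0, 0($t5): $t0=M[200]=17
after sub $t4, $t4, $t0: $t4=2-17=-15
after lw $t4, 0($t5): $t4=M[200]=17
after add $t0, $t0, $t4: $t0=17+17=34
after add $t5, $t5, 4: $t5=200+4=204
after add $t3, $t3, 3: $t3=3+3=6
cmp $t3, 12  (cmp 6,12)
bne L0: taken
after lw $t0, 0($t5): $t0=M[204]=6
after sub $t4, $t4, $t0: $t4=17-6=11
after lw $t4, 0($t5): $t4=M[204]=6
after add $t0, $t0, $t4: $t0=6+6=12
after add $t5, $t5, 4: $t5=204+4=208
after add $t3, $t3, 3: $t3=6+3=9
cmp $t3, 12  (cmp 9,12)
bne L0: taken
after lw $t0, 0($t5): $t0=M[208]=0
after sub $t4, $t4, $t0: $t4=6-0=6
after lw $t4, 0($t5): $t4=M[208]=0
after add $t0, $t0, $t4: $t0=0+0=0
after add $t5, $t5, 4: $t5=208+4=212
after add $t3, $t3, 3: $t3=9+3=12
cmp $t3, 12  (cmp 12,12)
bne L0: not taken
halt.
Total executed instructions: 29.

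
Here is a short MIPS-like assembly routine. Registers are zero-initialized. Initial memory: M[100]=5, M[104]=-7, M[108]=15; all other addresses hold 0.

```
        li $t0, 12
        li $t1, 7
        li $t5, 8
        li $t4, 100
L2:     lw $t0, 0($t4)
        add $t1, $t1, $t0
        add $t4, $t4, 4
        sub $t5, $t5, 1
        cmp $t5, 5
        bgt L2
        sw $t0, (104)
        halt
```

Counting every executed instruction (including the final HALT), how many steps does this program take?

24

li $t0, 12 → $t0=12
li $t1, 7 → $t1=7
li $t5, 8 → $t5=8
li $t4, 100 → $t4=100
lw $t0, 0($t4) → $t0=M[100]=5
add $t1, $t1, $t0 → $t1=7+5=12
add $t4, $t4, 4 → $t4=100+4=104
sub $t5, $t5, 1 → $t5=8-1=7
cmp $t5, 5  (cmp 7,5)
bgt L2: taken
lw $t0, 0($t4) → $t0=M[104]=-7
add $t1, $t1, $t0 → $t1=12+(-7)=5
add $t4, $t4, 4 → $t4=104+4=108
sub $t5, $t5, 1 → $t5=7-1=6
cmp $t5, 5  (cmp 6,5)
bgt L2: taken
lw $t0, 0($t4) → $t0=M[108]=15
add $t1, $t1, $t0 → $t1=5+15=20
add $t4, $t4, 4 → $t4=108+4=112
sub $t5, $t5, 1 → $t5=6-1=5
cmp $t5, 5  (cmp 5,5)
bgt L2: not taken
sw $t0, (104) → M[104]=15
halt.
Total executed instructions: 24.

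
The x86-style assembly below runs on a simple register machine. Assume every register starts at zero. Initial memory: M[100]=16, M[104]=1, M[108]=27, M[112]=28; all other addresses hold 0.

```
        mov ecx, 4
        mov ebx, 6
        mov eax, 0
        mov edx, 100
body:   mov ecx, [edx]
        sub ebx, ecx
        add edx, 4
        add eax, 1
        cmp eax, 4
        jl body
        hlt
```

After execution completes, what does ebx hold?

-66

after mov ecx, 4: ecx=4
after mov ebx, 6: ebx=6
after mov eax, 0: eax=0
after mov edx, 100: edx=100
after mov ecx, [edx]: ecx=M[100]=16
after sub ebx, ecx: ebx=6-16=-10
after add edx, 4: edx=100+4=104
after add eax, 1: eax=0+1=1
cmp eax, 4  (cmp 1,4)
jl body: taken
after mov ecx, [edx]: ecx=M[104]=1
after sub ebx, ecx: ebx=(-10)-1=-11
after add edx, 4: edx=104+4=108
after add eax, 1: eax=1+1=2
cmp eax, 4  (cmp 2,4)
jl body: taken
after mov ecx, [edx]: ecx=M[108]=27
after sub ebx, ecx: ebx=(-11)-27=-38
after add edx, 4: edx=108+4=112
after add eax, 1: eax=2+1=3
cmp eax, 4  (cmp 3,4)
jl body: taken
after mov ecx, [edx]: ecx=M[112]=28
after sub ebx, ecx: ebx=(-38)-28=-66
after add edx, 4: edx=112+4=116
after add eax, 1: eax=3+1=4
cmp eax, 4  (cmp 4,4)
jl body: not taken
halt.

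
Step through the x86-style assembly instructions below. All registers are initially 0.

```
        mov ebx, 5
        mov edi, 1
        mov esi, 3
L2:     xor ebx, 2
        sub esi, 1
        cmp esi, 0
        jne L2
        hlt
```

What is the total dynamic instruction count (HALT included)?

16

mov ebx, 5 → ebx=5
mov edi, 1 → edi=1
mov esi, 3 → esi=3
xor ebx, 2 → ebx=5^2=7
sub esi, 1 → esi=3-1=2
cmp esi, 0  (cmp 2,0)
jne L2: taken
xor ebx, 2 → ebx=7^2=5
sub esi, 1 → esi=2-1=1
cmp esi, 0  (cmp 1,0)
jne L2: taken
xor ebx, 2 → ebx=5^2=7
sub esi, 1 → esi=1-1=0
cmp esi, 0  (cmp 0,0)
jne L2: not taken
halt.
Total executed instructions: 16.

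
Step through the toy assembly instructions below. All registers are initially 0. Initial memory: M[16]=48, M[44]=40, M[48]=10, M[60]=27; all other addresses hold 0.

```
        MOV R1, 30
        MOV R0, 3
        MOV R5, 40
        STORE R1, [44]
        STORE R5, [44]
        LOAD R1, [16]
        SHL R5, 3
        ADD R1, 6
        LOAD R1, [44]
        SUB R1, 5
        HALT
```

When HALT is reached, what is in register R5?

R1=30
R0=3
R5=40
STORE R1, [44] → M[44]=30
STORE R5, [44] → M[44]=40
R1=M[16]=48
R5=40<<3=320
R1=48+6=54
R1=M[44]=40
R1=40-5=35
halt.

320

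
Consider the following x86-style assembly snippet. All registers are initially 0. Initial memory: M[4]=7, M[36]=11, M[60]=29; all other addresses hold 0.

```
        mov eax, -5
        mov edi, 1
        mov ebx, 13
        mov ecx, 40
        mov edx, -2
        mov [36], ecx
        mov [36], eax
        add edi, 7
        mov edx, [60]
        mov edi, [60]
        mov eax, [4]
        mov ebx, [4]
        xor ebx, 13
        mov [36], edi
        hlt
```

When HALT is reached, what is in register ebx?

after mov eax, -5: eax=-5
after mov edi, 1: edi=1
after mov ebx, 13: ebx=13
after mov ecx, 40: ecx=40
after mov edx, -2: edx=-2
mov [36], ecx → M[36]=40
mov [36], eax → M[36]=-5
after add edi, 7: edi=1+7=8
after mov edx, [60]: edx=M[60]=29
after mov edi, [60]: edi=M[60]=29
after mov eax, [4]: eax=M[4]=7
after mov ebx, [4]: ebx=M[4]=7
after xor ebx, 13: ebx=7^13=10
mov [36], edi → M[36]=29
halt.

10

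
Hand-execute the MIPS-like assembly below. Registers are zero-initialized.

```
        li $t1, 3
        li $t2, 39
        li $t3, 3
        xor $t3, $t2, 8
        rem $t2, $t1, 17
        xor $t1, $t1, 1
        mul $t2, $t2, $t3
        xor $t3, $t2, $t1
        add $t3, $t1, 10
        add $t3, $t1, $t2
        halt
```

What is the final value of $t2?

after li $t1, 3: $t1=3
after li $t2, 39: $t2=39
after li $t3, 3: $t3=3
after xor $t3, $t2, 8: $t3=39^8=47
after rem $t2, $t1, 17: $t2=3%17=3
after xor $t1, $t1, 1: $t1=3^1=2
after mul $t2, $t2, $t3: $t2=3*47=141
after xor $t3, $t2, $t1: $t3=141^2=143
after add $t3, $t1, 10: $t3=2+10=12
after add $t3, $t1, $t2: $t3=2+141=143
halt.

141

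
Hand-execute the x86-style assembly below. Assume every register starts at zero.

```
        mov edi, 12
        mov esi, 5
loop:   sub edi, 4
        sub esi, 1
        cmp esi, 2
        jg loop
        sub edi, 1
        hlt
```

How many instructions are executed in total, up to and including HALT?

16

edi=12
esi=5
edi=12-4=8
esi=5-1=4
cmp esi, 2  (cmp 4,2)
jg loop: taken
edi=8-4=4
esi=4-1=3
cmp esi, 2  (cmp 3,2)
jg loop: taken
edi=4-4=0
esi=3-1=2
cmp esi, 2  (cmp 2,2)
jg loop: not taken
edi=0-1=-1
halt.
Total executed instructions: 16.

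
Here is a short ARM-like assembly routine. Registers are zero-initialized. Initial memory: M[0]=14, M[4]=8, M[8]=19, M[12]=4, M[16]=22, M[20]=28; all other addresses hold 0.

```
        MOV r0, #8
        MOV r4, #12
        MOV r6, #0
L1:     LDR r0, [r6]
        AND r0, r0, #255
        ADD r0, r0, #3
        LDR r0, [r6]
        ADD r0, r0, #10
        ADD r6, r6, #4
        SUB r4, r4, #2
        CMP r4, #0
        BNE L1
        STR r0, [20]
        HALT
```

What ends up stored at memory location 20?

r0=8
r4=12
r6=0
r0=M[0]=14
r0=14&255=14
r0=14+3=17
r0=M[0]=14
r0=14+10=24
r6=0+4=4
r4=12-2=10
CMP r4, #0  (cmp 10,0)
BNE L1: taken
r0=M[4]=8
r0=8&255=8
r0=8+3=11
r0=M[4]=8
r0=8+10=18
r6=4+4=8
r4=10-2=8
CMP r4, #0  (cmp 8,0)
BNE L1: taken
r0=M[8]=19
r0=19&255=19
r0=19+3=22
r0=M[8]=19
r0=19+10=29
r6=8+4=12
r4=8-2=6
CMP r4, #0  (cmp 6,0)
BNE L1: taken
r0=M[12]=4
r0=4&255=4
r0=4+3=7
r0=M[12]=4
r0=4+10=14
r6=12+4=16
r4=6-2=4
CMP r4, #0  (cmp 4,0)
BNE L1: taken
r0=M[16]=22
r0=22&255=22
r0=22+3=25
r0=M[16]=22
r0=22+10=32
r6=16+4=20
r4=4-2=2
CMP r4, #0  (cmp 2,0)
BNE L1: taken
r0=M[20]=28
r0=28&255=28
r0=28+3=31
r0=M[20]=28
r0=28+10=38
r6=20+4=24
r4=2-2=0
CMP r4, #0  (cmp 0,0)
BNE L1: not taken
STR r0, [20] → M[20]=38
halt.

38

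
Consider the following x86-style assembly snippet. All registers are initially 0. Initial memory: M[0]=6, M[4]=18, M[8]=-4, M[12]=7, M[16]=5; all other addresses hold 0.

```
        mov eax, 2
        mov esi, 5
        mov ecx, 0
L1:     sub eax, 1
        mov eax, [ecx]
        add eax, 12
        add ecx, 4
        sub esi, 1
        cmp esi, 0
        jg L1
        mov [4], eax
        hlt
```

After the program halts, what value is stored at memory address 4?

17

mov eax, 2 → eax=2
mov esi, 5 → esi=5
mov ecx, 0 → ecx=0
sub eax, 1 → eax=2-1=1
mov eax, [ecx] → eax=M[0]=6
add eax, 12 → eax=6+12=18
add ecx, 4 → ecx=0+4=4
sub esi, 1 → esi=5-1=4
cmp esi, 0  (cmp 4,0)
jg L1: taken
sub eax, 1 → eax=18-1=17
mov eax, [ecx] → eax=M[4]=18
add eax, 12 → eax=18+12=30
add ecx, 4 → ecx=4+4=8
sub esi, 1 → esi=4-1=3
cmp esi, 0  (cmp 3,0)
jg L1: taken
sub eax, 1 → eax=30-1=29
mov eax, [ecx] → eax=M[8]=-4
add eax, 12 → eax=(-4)+12=8
add ecx, 4 → ecx=8+4=12
sub esi, 1 → esi=3-1=2
cmp esi, 0  (cmp 2,0)
jg L1: taken
sub eax, 1 → eax=8-1=7
mov eax, [ecx] → eax=M[12]=7
add eax, 12 → eax=7+12=19
add ecx, 4 → ecx=12+4=16
sub esi, 1 → esi=2-1=1
cmp esi, 0  (cmp 1,0)
jg L1: taken
sub eax, 1 → eax=19-1=18
mov eax, [ecx] → eax=M[16]=5
add eax, 12 → eax=5+12=17
add ecx, 4 → ecx=16+4=20
sub esi, 1 → esi=1-1=0
cmp esi, 0  (cmp 0,0)
jg L1: not taken
mov [4], eax → M[4]=17
halt.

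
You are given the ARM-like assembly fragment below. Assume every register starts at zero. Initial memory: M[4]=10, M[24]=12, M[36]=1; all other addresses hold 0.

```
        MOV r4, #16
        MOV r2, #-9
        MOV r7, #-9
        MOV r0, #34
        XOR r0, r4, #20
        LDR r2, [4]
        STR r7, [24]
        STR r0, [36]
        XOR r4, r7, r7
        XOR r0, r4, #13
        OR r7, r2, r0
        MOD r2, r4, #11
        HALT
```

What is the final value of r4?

MOV r4, #16 → r4=16
MOV r2, #-9 → r2=-9
MOV r7, #-9 → r7=-9
MOV r0, #34 → r0=34
XOR r0, r4, #20 → r0=16^20=4
LDR r2, [4] → r2=M[4]=10
STR r7, [24] → M[24]=-9
STR r0, [36] → M[36]=4
XOR r4, r7, r7 → r4=(-9)^(-9)=0
XOR r0, r4, #13 → r0=0^13=13
OR r7, r2, r0 → r7=10|13=15
MOD r2, r4, #11 → r2=0%11=0
halt.

0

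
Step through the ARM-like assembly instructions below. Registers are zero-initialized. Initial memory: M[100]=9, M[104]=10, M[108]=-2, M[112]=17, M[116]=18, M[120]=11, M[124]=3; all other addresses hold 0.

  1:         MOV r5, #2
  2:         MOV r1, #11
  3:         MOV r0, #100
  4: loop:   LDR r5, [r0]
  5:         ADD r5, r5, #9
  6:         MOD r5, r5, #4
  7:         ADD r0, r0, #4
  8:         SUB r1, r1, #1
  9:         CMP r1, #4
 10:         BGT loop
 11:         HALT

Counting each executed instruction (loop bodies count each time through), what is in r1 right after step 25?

8

after MOV r5, #2: r5=2
after MOV r1, #11: r1=11
after MOV r0, #100: r0=100
after LDR r5, [r0]: r5=M[100]=9
after ADD r5, r5, #9: r5=9+9=18
after MOD r5, r5, #4: r5=18%4=2
after ADD r0, r0, #4: r0=100+4=104
after SUB r1, r1, #1: r1=11-1=10
CMP r1, #4  (cmp 10,4)
BGT loop: taken
after LDR r5, [r0]: r5=M[104]=10
after ADD r5, r5, #9: r5=10+9=19
after MOD r5, r5, #4: r5=19%4=3
after ADD r0, r0, #4: r0=104+4=108
after SUB r1, r1, #1: r1=10-1=9
CMP r1, #4  (cmp 9,4)
BGT loop: taken
after LDR r5, [r0]: r5=M[108]=-2
after ADD r5, r5, #9: r5=(-2)+9=7
after MOD r5, r5, #4: r5=7%4=3
after ADD r0, r0, #4: r0=108+4=112
after SUB r1, r1, #1: r1=9-1=8
CMP r1, #4  (cmp 8,4)
BGT loop: taken
after LDR r5, [r0]: r5=M[112]=17
After step 25: r1 = 8.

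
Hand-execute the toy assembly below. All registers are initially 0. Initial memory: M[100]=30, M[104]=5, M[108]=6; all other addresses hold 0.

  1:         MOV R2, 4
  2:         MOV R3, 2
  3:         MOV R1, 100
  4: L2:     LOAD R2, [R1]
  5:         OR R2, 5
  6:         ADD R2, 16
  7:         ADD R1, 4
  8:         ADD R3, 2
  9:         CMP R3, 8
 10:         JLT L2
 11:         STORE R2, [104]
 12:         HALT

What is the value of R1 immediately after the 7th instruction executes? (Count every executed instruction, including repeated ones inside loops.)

MOV R2, 4 → R2=4
MOV R3, 2 → R3=2
MOV R1, 100 → R1=100
LOAD R2, [R1] → R2=M[100]=30
OR R2, 5 → R2=30|5=31
ADD R2, 16 → R2=31+16=47
ADD R1, 4 → R1=100+4=104
After step 7: R1 = 104.

104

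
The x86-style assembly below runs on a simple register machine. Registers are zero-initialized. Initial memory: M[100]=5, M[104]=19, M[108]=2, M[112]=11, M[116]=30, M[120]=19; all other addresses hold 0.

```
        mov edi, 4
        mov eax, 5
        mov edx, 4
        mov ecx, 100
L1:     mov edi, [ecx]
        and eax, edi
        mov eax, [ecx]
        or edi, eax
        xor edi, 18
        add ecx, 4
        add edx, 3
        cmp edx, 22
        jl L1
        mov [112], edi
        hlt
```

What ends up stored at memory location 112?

1

edi=4
eax=5
edx=4
ecx=100
edi=M[100]=5
eax=5&5=5
eax=M[100]=5
edi=5|5=5
edi=5^18=23
ecx=100+4=104
edx=4+3=7
cmp edx, 22  (cmp 7,22)
jl L1: taken
edi=M[104]=19
eax=5&19=1
eax=M[104]=19
edi=19|19=19
edi=19^18=1
ecx=104+4=108
edx=7+3=10
cmp edx, 22  (cmp 10,22)
jl L1: taken
edi=M[108]=2
eax=19&2=2
eax=M[108]=2
edi=2|2=2
edi=2^18=16
ecx=108+4=112
edx=10+3=13
cmp edx, 22  (cmp 13,22)
jl L1: taken
edi=M[112]=11
eax=2&11=2
eax=M[112]=11
edi=11|11=11
edi=11^18=25
ecx=112+4=116
edx=13+3=16
cmp edx, 22  (cmp 16,22)
jl L1: taken
edi=M[116]=30
eax=11&30=10
eax=M[116]=30
edi=30|30=30
edi=30^18=12
ecx=116+4=120
edx=16+3=19
cmp edx, 22  (cmp 19,22)
jl L1: taken
edi=M[120]=19
eax=30&19=18
eax=M[120]=19
edi=19|19=19
edi=19^18=1
ecx=120+4=124
edx=19+3=22
cmp edx, 22  (cmp 22,22)
jl L1: not taken
mov [112], edi → M[112]=1
halt.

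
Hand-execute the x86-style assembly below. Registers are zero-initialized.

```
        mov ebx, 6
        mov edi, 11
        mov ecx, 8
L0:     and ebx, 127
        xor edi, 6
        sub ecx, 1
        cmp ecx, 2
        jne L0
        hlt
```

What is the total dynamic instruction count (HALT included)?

mov ebx, 6 → ebx=6
mov edi, 11 → edi=11
mov ecx, 8 → ecx=8
and ebx, 127 → ebx=6&127=6
xor edi, 6 → edi=11^6=13
sub ecx, 1 → ecx=8-1=7
cmp ecx, 2  (cmp 7,2)
jne L0: taken
and ebx, 127 → ebx=6&127=6
xor edi, 6 → edi=13^6=11
sub ecx, 1 → ecx=7-1=6
cmp ecx, 2  (cmp 6,2)
jne L0: taken
and ebx, 127 → ebx=6&127=6
xor edi, 6 → edi=11^6=13
sub ecx, 1 → ecx=6-1=5
cmp ecx, 2  (cmp 5,2)
jne L0: taken
and ebx, 127 → ebx=6&127=6
xor edi, 6 → edi=13^6=11
sub ecx, 1 → ecx=5-1=4
cmp ecx, 2  (cmp 4,2)
jne L0: taken
and ebx, 127 → ebx=6&127=6
xor edi, 6 → edi=11^6=13
sub ecx, 1 → ecx=4-1=3
cmp ecx, 2  (cmp 3,2)
jne L0: taken
and ebx, 127 → ebx=6&127=6
xor edi, 6 → edi=13^6=11
sub ecx, 1 → ecx=3-1=2
cmp ecx, 2  (cmp 2,2)
jne L0: not taken
halt.
Total executed instructions: 34.

34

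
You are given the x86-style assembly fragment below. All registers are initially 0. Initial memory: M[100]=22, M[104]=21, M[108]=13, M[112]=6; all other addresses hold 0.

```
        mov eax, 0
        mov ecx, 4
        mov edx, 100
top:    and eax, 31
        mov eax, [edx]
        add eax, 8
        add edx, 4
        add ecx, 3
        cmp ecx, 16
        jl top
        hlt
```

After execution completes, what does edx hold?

mov eax, 0 → eax=0
mov ecx, 4 → ecx=4
mov edx, 100 → edx=100
and eax, 31 → eax=0&31=0
mov eax, [edx] → eax=M[100]=22
add eax, 8 → eax=22+8=30
add edx, 4 → edx=100+4=104
add ecx, 3 → ecx=4+3=7
cmp ecx, 16  (cmp 7,16)
jl top: taken
and eax, 31 → eax=30&31=30
mov eax, [edx] → eax=M[104]=21
add eax, 8 → eax=21+8=29
add edx, 4 → edx=104+4=108
add ecx, 3 → ecx=7+3=10
cmp ecx, 16  (cmp 10,16)
jl top: taken
and eax, 31 → eax=29&31=29
mov eax, [edx] → eax=M[108]=13
add eax, 8 → eax=13+8=21
add edx, 4 → edx=108+4=112
add ecx, 3 → ecx=10+3=13
cmp ecx, 16  (cmp 13,16)
jl top: taken
and eax, 31 → eax=21&31=21
mov eax, [edx] → eax=M[112]=6
add eax, 8 → eax=6+8=14
add edx, 4 → edx=112+4=116
add ecx, 3 → ecx=13+3=16
cmp ecx, 16  (cmp 16,16)
jl top: not taken
halt.

116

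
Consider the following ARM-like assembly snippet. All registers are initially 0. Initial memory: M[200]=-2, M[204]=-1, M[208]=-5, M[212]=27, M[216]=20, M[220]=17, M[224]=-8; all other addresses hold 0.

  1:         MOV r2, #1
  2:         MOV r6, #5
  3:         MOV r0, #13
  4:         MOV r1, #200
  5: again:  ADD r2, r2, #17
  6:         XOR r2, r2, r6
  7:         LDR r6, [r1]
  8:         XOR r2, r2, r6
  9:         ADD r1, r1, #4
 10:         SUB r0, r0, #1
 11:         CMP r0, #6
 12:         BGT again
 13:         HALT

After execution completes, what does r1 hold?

228

after MOV r2, #1: r2=1
after MOV r6, #5: r6=5
after MOV r0, #13: r0=13
after MOV r1, #200: r1=200
after ADD r2, r2, #17: r2=1+17=18
after XOR r2, r2, r6: r2=18^5=23
after LDR r6, [r1]: r6=M[200]=-2
after XOR r2, r2, r6: r2=23^(-2)=-23
after ADD r1, r1, #4: r1=200+4=204
after SUB r0, r0, #1: r0=13-1=12
CMP r0, #6  (cmp 12,6)
BGT again: taken
after ADD r2, r2, #17: r2=(-23)+17=-6
after XOR r2, r2, r6: r2=(-6)^(-2)=4
after LDR r6, [r1]: r6=M[204]=-1
after XOR r2, r2, r6: r2=4^(-1)=-5
after ADD r1, r1, #4: r1=204+4=208
after SUB r0, r0, #1: r0=12-1=11
CMP r0, #6  (cmp 11,6)
BGT again: taken
after ADD r2, r2, #17: r2=(-5)+17=12
after XOR r2, r2, r6: r2=12^(-1)=-13
after LDR r6, [r1]: r6=M[208]=-5
after XOR r2, r2, r6: r2=(-13)^(-5)=8
after ADD r1, r1, #4: r1=208+4=212
after SUB r0, r0, #1: r0=11-1=10
CMP r0, #6  (cmp 10,6)
BGT again: taken
after ADD r2, r2, #17: r2=8+17=25
after XOR r2, r2, r6: r2=25^(-5)=-30
after LDR r6, [r1]: r6=M[212]=27
after XOR r2, r2, r6: r2=(-30)^27=-7
after ADD r1, r1, #4: r1=212+4=216
after SUB r0, r0, #1: r0=10-1=9
CMP r0, #6  (cmp 9,6)
BGT again: taken
after ADD r2, r2, #17: r2=(-7)+17=10
after XOR r2, r2, r6: r2=10^27=17
after LDR r6, [r1]: r6=M[216]=20
after XOR r2, r2, r6: r2=17^20=5
after ADD r1, r1, #4: r1=216+4=220
after SUB r0, r0, #1: r0=9-1=8
CMP r0, #6  (cmp 8,6)
BGT again: taken
after ADD r2, r2, #17: r2=5+17=22
after XOR r2, r2, r6: r2=22^20=2
after LDR r6, [r1]: r6=M[220]=17
after XOR r2, r2, r6: r2=2^17=19
after ADD r1, r1, #4: r1=220+4=224
after SUB r0, r0, #1: r0=8-1=7
CMP r0, #6  (cmp 7,6)
BGT again: taken
after ADD r2, r2, #17: r2=19+17=36
after XOR r2, r2, r6: r2=36^17=53
after LDR r6, [r1]: r6=M[224]=-8
after XOR r2, r2, r6: r2=53^(-8)=-51
after ADD r1, r1, #4: r1=224+4=228
after SUB r0, r0, #1: r0=7-1=6
CMP r0, #6  (cmp 6,6)
BGT again: not taken
halt.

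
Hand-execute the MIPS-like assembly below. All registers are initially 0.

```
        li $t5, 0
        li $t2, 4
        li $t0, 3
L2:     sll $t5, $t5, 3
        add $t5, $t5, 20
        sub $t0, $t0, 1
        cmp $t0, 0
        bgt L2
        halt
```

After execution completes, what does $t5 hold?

$t5=0
$t2=4
$t0=3
$t5=0<<3=0
$t5=0+20=20
$t0=3-1=2
cmp $t0, 0  (cmp 2,0)
bgt L2: taken
$t5=20<<3=160
$t5=160+20=180
$t0=2-1=1
cmp $t0, 0  (cmp 1,0)
bgt L2: taken
$t5=180<<3=1440
$t5=1440+20=1460
$t0=1-1=0
cmp $t0, 0  (cmp 0,0)
bgt L2: not taken
halt.

1460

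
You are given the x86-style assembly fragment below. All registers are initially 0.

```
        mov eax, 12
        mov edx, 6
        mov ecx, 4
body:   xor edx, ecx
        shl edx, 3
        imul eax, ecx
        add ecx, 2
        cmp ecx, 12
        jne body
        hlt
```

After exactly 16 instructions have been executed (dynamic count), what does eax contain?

after mov eax, 12: eax=12
after mov edx, 6: edx=6
after mov ecx, 4: ecx=4
after xor edx, ecx: edx=6^4=2
after shl edx, 3: edx=2<<3=16
after imul eax, ecx: eax=12*4=48
after add ecx, 2: ecx=4+2=6
cmp ecx, 12  (cmp 6,12)
jne body: taken
after xor edx, ecx: edx=16^6=22
after shl edx, 3: edx=22<<3=176
after imul eax, ecx: eax=48*6=288
after add ecx, 2: ecx=6+2=8
cmp ecx, 12  (cmp 8,12)
jne body: taken
after xor edx, ecx: edx=176^8=184
After step 16: eax = 288.

288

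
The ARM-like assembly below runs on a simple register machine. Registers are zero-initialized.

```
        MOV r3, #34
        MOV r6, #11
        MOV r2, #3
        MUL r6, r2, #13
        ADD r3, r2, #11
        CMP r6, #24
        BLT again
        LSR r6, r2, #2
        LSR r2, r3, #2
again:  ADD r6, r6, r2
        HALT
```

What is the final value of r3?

14

after MOV r3, #34: r3=34
after MOV r6, #11: r6=11
after MOV r2, #3: r2=3
after MUL r6, r2, #13: r6=3*13=39
after ADD r3, r2, #11: r3=3+11=14
CMP r6, #24  (cmp 39,24)
BLT again: not taken
after LSR r6, r2, #2: r6=3>>2=0
after LSR r2, r3, #2: r2=14>>2=3
after ADD r6, r6, r2: r6=0+3=3
halt.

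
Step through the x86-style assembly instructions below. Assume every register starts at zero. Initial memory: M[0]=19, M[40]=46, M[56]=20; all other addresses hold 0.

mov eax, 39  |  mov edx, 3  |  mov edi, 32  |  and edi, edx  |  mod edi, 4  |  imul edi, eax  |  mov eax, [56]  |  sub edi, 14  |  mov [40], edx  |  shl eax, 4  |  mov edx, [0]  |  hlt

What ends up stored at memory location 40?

after mov eax, 39: eax=39
after mov edx, 3: edx=3
after mov edi, 32: edi=32
after and edi, edx: edi=32&3=0
after mod edi, 4: edi=0%4=0
after imul edi, eax: edi=0*39=0
after mov eax, [56]: eax=M[56]=20
after sub edi, 14: edi=0-14=-14
mov [40], edx → M[40]=3
after shl eax, 4: eax=20<<4=320
after mov edx, [0]: edx=M[0]=19
halt.

3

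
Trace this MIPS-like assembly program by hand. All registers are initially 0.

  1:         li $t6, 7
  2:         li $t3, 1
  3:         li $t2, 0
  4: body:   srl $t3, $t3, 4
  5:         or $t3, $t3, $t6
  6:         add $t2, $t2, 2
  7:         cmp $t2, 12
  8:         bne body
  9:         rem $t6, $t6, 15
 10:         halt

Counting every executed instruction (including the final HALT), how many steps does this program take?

$t6=7
$t3=1
$t2=0
$t3=1>>4=0
$t3=0|7=7
$t2=0+2=2
cmp $t2, 12  (cmp 2,12)
bne body: taken
$t3=7>>4=0
$t3=0|7=7
$t2=2+2=4
cmp $t2, 12  (cmp 4,12)
bne body: taken
$t3=7>>4=0
$t3=0|7=7
$t2=4+2=6
cmp $t2, 12  (cmp 6,12)
bne body: taken
$t3=7>>4=0
$t3=0|7=7
$t2=6+2=8
cmp $t2, 12  (cmp 8,12)
bne body: taken
$t3=7>>4=0
$t3=0|7=7
$t2=8+2=10
cmp $t2, 12  (cmp 10,12)
bne body: taken
$t3=7>>4=0
$t3=0|7=7
$t2=10+2=12
cmp $t2, 12  (cmp 12,12)
bne body: not taken
$t6=7%15=7
halt.
Total executed instructions: 35.

35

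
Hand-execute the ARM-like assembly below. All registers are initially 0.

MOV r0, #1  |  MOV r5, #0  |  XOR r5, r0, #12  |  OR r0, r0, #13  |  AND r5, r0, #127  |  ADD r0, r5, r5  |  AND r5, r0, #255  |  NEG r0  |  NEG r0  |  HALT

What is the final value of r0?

after MOV r0, #1: r0=1
after MOV r5, #0: r5=0
after XOR r5, r0, #12: r5=1^12=13
after OR r0, r0, #13: r0=1|13=13
after AND r5, r0, #127: r5=13&127=13
after ADD r0, r5, r5: r0=13+13=26
after AND r5, r0, #255: r5=26&255=26
after NEG r0: r0=-(26)=-26
after NEG r0: r0=-(-26)=26
halt.

26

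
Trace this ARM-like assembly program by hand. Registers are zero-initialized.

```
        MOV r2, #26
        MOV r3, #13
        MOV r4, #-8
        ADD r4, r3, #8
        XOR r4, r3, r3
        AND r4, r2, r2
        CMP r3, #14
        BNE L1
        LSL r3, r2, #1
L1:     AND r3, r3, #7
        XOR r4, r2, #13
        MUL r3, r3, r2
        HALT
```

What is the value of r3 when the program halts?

130

after MOV r2, #26: r2=26
after MOV r3, #13: r3=13
after MOV r4, #-8: r4=-8
after ADD r4, r3, #8: r4=13+8=21
after XOR r4, r3, r3: r4=13^13=0
after AND r4, r2, r2: r4=26&26=26
CMP r3, #14  (cmp 13,14)
BNE L1: taken
after AND r3, r3, #7: r3=13&7=5
after XOR r4, r2, #13: r4=26^13=23
after MUL r3, r3, r2: r3=5*26=130
halt.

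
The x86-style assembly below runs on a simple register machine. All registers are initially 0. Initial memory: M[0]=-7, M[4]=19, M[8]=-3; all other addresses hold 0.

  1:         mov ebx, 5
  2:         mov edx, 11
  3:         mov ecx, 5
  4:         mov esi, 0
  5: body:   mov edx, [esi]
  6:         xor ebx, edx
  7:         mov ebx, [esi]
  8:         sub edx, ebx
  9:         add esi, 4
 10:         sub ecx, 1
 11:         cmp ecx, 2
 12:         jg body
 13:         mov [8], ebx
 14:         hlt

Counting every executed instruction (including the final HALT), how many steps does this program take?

ebx=5
edx=11
ecx=5
esi=0
edx=M[0]=-7
ebx=5^(-7)=-4
ebx=M[0]=-7
edx=(-7)-(-7)=0
esi=0+4=4
ecx=5-1=4
cmp ecx, 2  (cmp 4,2)
jg body: taken
edx=M[4]=19
ebx=(-7)^19=-22
ebx=M[4]=19
edx=19-19=0
esi=4+4=8
ecx=4-1=3
cmp ecx, 2  (cmp 3,2)
jg body: taken
edx=M[8]=-3
ebx=19^(-3)=-18
ebx=M[8]=-3
edx=(-3)-(-3)=0
esi=8+4=12
ecx=3-1=2
cmp ecx, 2  (cmp 2,2)
jg body: not taken
mov [8], ebx → M[8]=-3
halt.
Total executed instructions: 30.

30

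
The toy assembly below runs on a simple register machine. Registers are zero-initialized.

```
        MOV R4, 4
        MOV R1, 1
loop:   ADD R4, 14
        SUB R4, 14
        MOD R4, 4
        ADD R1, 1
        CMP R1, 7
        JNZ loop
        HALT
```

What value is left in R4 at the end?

0

MOV R4, 4 → R4=4
MOV R1, 1 → R1=1
ADD R4, 14 → R4=4+14=18
SUB R4, 14 → R4=18-14=4
MOD R4, 4 → R4=4%4=0
ADD R1, 1 → R1=1+1=2
CMP R1, 7  (cmp 2,7)
JNZ loop: taken
ADD R4, 14 → R4=0+14=14
SUB R4, 14 → R4=14-14=0
MOD R4, 4 → R4=0%4=0
ADD R1, 1 → R1=2+1=3
CMP R1, 7  (cmp 3,7)
JNZ loop: taken
ADD R4, 14 → R4=0+14=14
SUB R4, 14 → R4=14-14=0
MOD R4, 4 → R4=0%4=0
ADD R1, 1 → R1=3+1=4
CMP R1, 7  (cmp 4,7)
JNZ loop: taken
ADD R4, 14 → R4=0+14=14
SUB R4, 14 → R4=14-14=0
MOD R4, 4 → R4=0%4=0
ADD R1, 1 → R1=4+1=5
CMP R1, 7  (cmp 5,7)
JNZ loop: taken
ADD R4, 14 → R4=0+14=14
SUB R4, 14 → R4=14-14=0
MOD R4, 4 → R4=0%4=0
ADD R1, 1 → R1=5+1=6
CMP R1, 7  (cmp 6,7)
JNZ loop: taken
ADD R4, 14 → R4=0+14=14
SUB R4, 14 → R4=14-14=0
MOD R4, 4 → R4=0%4=0
ADD R1, 1 → R1=6+1=7
CMP R1, 7  (cmp 7,7)
JNZ loop: not taken
halt.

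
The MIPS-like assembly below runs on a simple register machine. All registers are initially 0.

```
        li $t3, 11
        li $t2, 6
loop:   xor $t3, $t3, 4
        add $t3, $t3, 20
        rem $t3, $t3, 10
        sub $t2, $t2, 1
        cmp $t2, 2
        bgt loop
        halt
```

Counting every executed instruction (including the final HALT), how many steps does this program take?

27

$t3=11
$t2=6
$t3=11^4=15
$t3=15+20=35
$t3=35%10=5
$t2=6-1=5
cmp $t2, 2  (cmp 5,2)
bgt loop: taken
$t3=5^4=1
$t3=1+20=21
$t3=21%10=1
$t2=5-1=4
cmp $t2, 2  (cmp 4,2)
bgt loop: taken
$t3=1^4=5
$t3=5+20=25
$t3=25%10=5
$t2=4-1=3
cmp $t2, 2  (cmp 3,2)
bgt loop: taken
$t3=5^4=1
$t3=1+20=21
$t3=21%10=1
$t2=3-1=2
cmp $t2, 2  (cmp 2,2)
bgt loop: not taken
halt.
Total executed instructions: 27.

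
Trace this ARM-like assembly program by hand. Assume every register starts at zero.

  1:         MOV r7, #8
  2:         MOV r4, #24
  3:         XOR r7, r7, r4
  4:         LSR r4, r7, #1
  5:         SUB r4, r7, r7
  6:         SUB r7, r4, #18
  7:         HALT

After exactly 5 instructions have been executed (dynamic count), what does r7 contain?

MOV r7, #8 → r7=8
MOV r4, #24 → r4=24
XOR r7, r7, r4 → r7=8^24=16
LSR r4, r7, #1 → r4=16>>1=8
SUB r4, r7, r7 → r4=16-16=0
After step 5: r7 = 16.

16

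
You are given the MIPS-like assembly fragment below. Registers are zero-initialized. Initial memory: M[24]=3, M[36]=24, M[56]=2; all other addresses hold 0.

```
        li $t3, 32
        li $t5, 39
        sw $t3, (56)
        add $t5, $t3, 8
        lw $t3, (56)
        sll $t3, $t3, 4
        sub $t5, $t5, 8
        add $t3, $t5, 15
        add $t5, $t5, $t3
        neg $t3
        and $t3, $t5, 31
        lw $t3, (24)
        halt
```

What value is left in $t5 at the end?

79

$t3=32
$t5=39
sw $t3, (56) → M[56]=32
$t5=32+8=40
$t3=M[56]=32
$t3=32<<4=512
$t5=40-8=32
$t3=32+15=47
$t5=32+47=79
$t3=-(47)=-47
$t3=79&31=15
$t3=M[24]=3
halt.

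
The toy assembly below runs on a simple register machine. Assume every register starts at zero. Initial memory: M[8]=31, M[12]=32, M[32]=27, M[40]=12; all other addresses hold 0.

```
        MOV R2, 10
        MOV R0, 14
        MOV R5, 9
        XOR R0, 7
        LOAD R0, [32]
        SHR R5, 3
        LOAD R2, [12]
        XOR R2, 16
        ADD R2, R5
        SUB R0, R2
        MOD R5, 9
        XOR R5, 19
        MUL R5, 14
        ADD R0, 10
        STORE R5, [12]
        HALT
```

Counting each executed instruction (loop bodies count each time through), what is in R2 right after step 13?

49

after MOV R2, 10: R2=10
after MOV R0, 14: R0=14
after MOV R5, 9: R5=9
after XOR R0, 7: R0=14^7=9
after LOAD R0, [32]: R0=M[32]=27
after SHR R5, 3: R5=9>>3=1
after LOAD R2, [12]: R2=M[12]=32
after XOR R2, 16: R2=32^16=48
after ADD R2, R5: R2=48+1=49
after SUB R0, R2: R0=27-49=-22
after MOD R5, 9: R5=1%9=1
after XOR R5, 19: R5=1^19=18
after MUL R5, 14: R5=18*14=252
After step 13: R2 = 49.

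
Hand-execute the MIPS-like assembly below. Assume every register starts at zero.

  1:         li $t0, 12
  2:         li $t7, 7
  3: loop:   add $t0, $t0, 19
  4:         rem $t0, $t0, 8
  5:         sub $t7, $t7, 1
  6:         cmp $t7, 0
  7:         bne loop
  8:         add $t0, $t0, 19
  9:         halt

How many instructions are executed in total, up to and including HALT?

39

li $t0, 12 → $t0=12
li $t7, 7 → $t7=7
add $t0, $t0, 19 → $t0=12+19=31
rem $t0, $t0, 8 → $t0=31%8=7
sub $t7, $t7, 1 → $t7=7-1=6
cmp $t7, 0  (cmp 6,0)
bne loop: taken
add $t0, $t0, 19 → $t0=7+19=26
rem $t0, $t0, 8 → $t0=26%8=2
sub $t7, $t7, 1 → $t7=6-1=5
cmp $t7, 0  (cmp 5,0)
bne loop: taken
add $t0, $t0, 19 → $t0=2+19=21
rem $t0, $t0, 8 → $t0=21%8=5
sub $t7, $t7, 1 → $t7=5-1=4
cmp $t7, 0  (cmp 4,0)
bne loop: taken
add $t0, $t0, 19 → $t0=5+19=24
rem $t0, $t0, 8 → $t0=24%8=0
sub $t7, $t7, 1 → $t7=4-1=3
cmp $t7, 0  (cmp 3,0)
bne loop: taken
add $t0, $t0, 19 → $t0=0+19=19
rem $t0, $t0, 8 → $t0=19%8=3
sub $t7, $t7, 1 → $t7=3-1=2
cmp $t7, 0  (cmp 2,0)
bne loop: taken
add $t0, $t0, 19 → $t0=3+19=22
rem $t0, $t0, 8 → $t0=22%8=6
sub $t7, $t7, 1 → $t7=2-1=1
cmp $t7, 0  (cmp 1,0)
bne loop: taken
add $t0, $t0, 19 → $t0=6+19=25
rem $t0, $t0, 8 → $t0=25%8=1
sub $t7, $t7, 1 → $t7=1-1=0
cmp $t7, 0  (cmp 0,0)
bne loop: not taken
add $t0, $t0, 19 → $t0=1+19=20
halt.
Total executed instructions: 39.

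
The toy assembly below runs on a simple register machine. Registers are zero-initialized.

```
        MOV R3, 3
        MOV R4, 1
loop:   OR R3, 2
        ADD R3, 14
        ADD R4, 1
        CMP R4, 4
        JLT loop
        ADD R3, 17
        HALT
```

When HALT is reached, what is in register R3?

66

MOV R3, 3 → R3=3
MOV R4, 1 → R4=1
OR R3, 2 → R3=3|2=3
ADD R3, 14 → R3=3+14=17
ADD R4, 1 → R4=1+1=2
CMP R4, 4  (cmp 2,4)
JLT loop: taken
OR R3, 2 → R3=17|2=19
ADD R3, 14 → R3=19+14=33
ADD R4, 1 → R4=2+1=3
CMP R4, 4  (cmp 3,4)
JLT loop: taken
OR R3, 2 → R3=33|2=35
ADD R3, 14 → R3=35+14=49
ADD R4, 1 → R4=3+1=4
CMP R4, 4  (cmp 4,4)
JLT loop: not taken
ADD R3, 17 → R3=49+17=66
halt.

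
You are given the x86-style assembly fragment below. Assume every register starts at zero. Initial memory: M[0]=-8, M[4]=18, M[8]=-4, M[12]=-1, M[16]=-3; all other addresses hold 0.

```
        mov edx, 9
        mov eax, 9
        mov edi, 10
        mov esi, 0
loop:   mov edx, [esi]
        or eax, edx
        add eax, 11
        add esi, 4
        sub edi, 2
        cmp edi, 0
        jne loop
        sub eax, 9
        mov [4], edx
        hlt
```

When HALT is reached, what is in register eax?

1

edx=9
eax=9
edi=10
esi=0
edx=M[0]=-8
eax=9|(-8)=-7
eax=(-7)+11=4
esi=0+4=4
edi=10-2=8
cmp edi, 0  (cmp 8,0)
jne loop: taken
edx=M[4]=18
eax=4|18=22
eax=22+11=33
esi=4+4=8
edi=8-2=6
cmp edi, 0  (cmp 6,0)
jne loop: taken
edx=M[8]=-4
eax=33|(-4)=-3
eax=(-3)+11=8
esi=8+4=12
edi=6-2=4
cmp edi, 0  (cmp 4,0)
jne loop: taken
edx=M[12]=-1
eax=8|(-1)=-1
eax=(-1)+11=10
esi=12+4=16
edi=4-2=2
cmp edi, 0  (cmp 2,0)
jne loop: taken
edx=M[16]=-3
eax=10|(-3)=-1
eax=(-1)+11=10
esi=16+4=20
edi=2-2=0
cmp edi, 0  (cmp 0,0)
jne loop: not taken
eax=10-9=1
mov [4], edx → M[4]=-3
halt.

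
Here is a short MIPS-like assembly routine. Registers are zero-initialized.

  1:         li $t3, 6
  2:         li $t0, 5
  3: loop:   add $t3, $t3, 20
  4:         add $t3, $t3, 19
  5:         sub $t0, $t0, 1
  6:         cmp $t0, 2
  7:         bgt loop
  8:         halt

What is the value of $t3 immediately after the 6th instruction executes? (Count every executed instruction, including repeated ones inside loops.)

45

$t3=6
$t0=5
$t3=6+20=26
$t3=26+19=45
$t0=5-1=4
cmp $t0, 2  (cmp 4,2)
After step 6: $t3 = 45.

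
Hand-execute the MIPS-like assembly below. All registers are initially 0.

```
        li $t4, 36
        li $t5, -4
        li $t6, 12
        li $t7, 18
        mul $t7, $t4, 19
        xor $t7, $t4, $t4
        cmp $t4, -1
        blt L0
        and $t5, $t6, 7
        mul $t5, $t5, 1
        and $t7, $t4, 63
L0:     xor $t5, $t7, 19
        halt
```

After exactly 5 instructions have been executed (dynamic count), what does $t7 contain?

after li $t4, 36: $t4=36
after li $t5, -4: $t5=-4
after li $t6, 12: $t6=12
after li $t7, 18: $t7=18
after mul $t7, $t4, 19: $t7=36*19=684
After step 5: $t7 = 684.

684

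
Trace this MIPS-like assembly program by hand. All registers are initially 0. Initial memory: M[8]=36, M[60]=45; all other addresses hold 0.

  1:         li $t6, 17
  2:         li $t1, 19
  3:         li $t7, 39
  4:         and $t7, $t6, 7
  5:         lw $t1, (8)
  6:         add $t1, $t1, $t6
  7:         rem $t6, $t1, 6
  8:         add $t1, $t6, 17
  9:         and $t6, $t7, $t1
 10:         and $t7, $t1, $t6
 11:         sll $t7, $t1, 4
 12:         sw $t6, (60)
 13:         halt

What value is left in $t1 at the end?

$t6=17
$t1=19
$t7=39
$t7=17&7=1
$t1=M[8]=36
$t1=36+17=53
$t6=53%6=5
$t1=5+17=22
$t6=1&22=0
$t7=22&0=0
$t7=22<<4=352
sw $t6, (60) → M[60]=0
halt.

22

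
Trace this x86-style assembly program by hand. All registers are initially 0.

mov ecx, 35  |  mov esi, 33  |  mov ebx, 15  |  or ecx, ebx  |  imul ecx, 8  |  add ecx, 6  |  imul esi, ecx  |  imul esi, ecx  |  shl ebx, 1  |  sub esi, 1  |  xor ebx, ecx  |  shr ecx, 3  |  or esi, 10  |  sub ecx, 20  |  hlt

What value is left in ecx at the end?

27

ecx=35
esi=33
ebx=15
ecx=35|15=47
ecx=47*8=376
ecx=376+6=382
esi=33*382=12606
esi=12606*382=4815492
ebx=15<<1=30
esi=4815492-1=4815491
ebx=30^382=352
ecx=382>>3=47
esi=4815491|10=4815499
ecx=47-20=27
halt.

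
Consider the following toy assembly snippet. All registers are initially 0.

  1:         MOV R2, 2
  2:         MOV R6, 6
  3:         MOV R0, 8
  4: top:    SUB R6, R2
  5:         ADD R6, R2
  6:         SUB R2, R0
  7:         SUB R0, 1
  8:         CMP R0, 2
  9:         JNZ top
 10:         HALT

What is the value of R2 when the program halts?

MOV R2, 2 → R2=2
MOV R6, 6 → R6=6
MOV R0, 8 → R0=8
SUB R6, R2 → R6=6-2=4
ADD R6, R2 → R6=4+2=6
SUB R2, R0 → R2=2-8=-6
SUB R0, 1 → R0=8-1=7
CMP R0, 2  (cmp 7,2)
JNZ top: taken
SUB R6, R2 → R6=6-(-6)=12
ADD R6, R2 → R6=12+(-6)=6
SUB R2, R0 → R2=(-6)-7=-13
SUB R0, 1 → R0=7-1=6
CMP R0, 2  (cmp 6,2)
JNZ top: taken
SUB R6, R2 → R6=6-(-13)=19
ADD R6, R2 → R6=19+(-13)=6
SUB R2, R0 → R2=(-13)-6=-19
SUB R0, 1 → R0=6-1=5
CMP R0, 2  (cmp 5,2)
JNZ top: taken
SUB R6, R2 → R6=6-(-19)=25
ADD R6, R2 → R6=25+(-19)=6
SUB R2, R0 → R2=(-19)-5=-24
SUB R0, 1 → R0=5-1=4
CMP R0, 2  (cmp 4,2)
JNZ top: taken
SUB R6, R2 → R6=6-(-24)=30
ADD R6, R2 → R6=30+(-24)=6
SUB R2, R0 → R2=(-24)-4=-28
SUB R0, 1 → R0=4-1=3
CMP R0, 2  (cmp 3,2)
JNZ top: taken
SUB R6, R2 → R6=6-(-28)=34
ADD R6, R2 → R6=34+(-28)=6
SUB R2, R0 → R2=(-28)-3=-31
SUB R0, 1 → R0=3-1=2
CMP R0, 2  (cmp 2,2)
JNZ top: not taken
halt.

-31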